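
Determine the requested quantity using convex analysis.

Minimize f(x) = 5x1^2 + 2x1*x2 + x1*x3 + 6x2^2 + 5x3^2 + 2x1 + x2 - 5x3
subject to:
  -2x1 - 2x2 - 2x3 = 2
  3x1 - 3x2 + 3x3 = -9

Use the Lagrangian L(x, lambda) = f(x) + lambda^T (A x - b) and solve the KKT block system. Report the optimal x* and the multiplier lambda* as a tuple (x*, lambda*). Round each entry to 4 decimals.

Form the Lagrangian:
  L(x, lambda) = (1/2) x^T Q x + c^T x + lambda^T (A x - b)
Stationarity (grad_x L = 0): Q x + c + A^T lambda = 0.
Primal feasibility: A x = b.

This gives the KKT block system:
  [ Q   A^T ] [ x     ]   [-c ]
  [ A    0  ] [ lambda ] = [ b ]

Solving the linear system:
  x*      = (-1.5, 1, -0.5)
  lambda* = (-0.375, 3.5833)
  f(x*)   = 16.75

x* = (-1.5, 1, -0.5), lambda* = (-0.375, 3.5833)


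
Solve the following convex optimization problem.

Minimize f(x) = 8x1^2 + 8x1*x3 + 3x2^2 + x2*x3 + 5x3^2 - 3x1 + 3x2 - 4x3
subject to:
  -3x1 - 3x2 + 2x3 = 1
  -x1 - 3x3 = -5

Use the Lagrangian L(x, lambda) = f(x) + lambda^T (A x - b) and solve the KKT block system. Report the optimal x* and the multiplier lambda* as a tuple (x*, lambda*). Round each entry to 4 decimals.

Form the Lagrangian:
  L(x, lambda) = (1/2) x^T Q x + c^T x + lambda^T (A x - b)
Stationarity (grad_x L = 0): Q x + c + A^T lambda = 0.
Primal feasibility: A x = b.

This gives the KKT block system:
  [ Q   A^T ] [ x     ]   [-c ]
  [ A    0  ] [ lambda ] = [ b ]

Solving the linear system:
  x*      = (0.2577, 0.4628, 1.5808)
  lambda* = (2.4525, 6.4124)
  f(x*)   = 11.9507

x* = (0.2577, 0.4628, 1.5808), lambda* = (2.4525, 6.4124)


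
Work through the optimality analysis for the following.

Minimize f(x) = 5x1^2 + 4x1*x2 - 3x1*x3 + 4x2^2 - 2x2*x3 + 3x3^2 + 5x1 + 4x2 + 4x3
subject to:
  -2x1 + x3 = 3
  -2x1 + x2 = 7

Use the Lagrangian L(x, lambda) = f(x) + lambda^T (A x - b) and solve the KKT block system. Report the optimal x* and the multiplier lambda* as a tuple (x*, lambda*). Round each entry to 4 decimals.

Form the Lagrangian:
  L(x, lambda) = (1/2) x^T Q x + c^T x + lambda^T (A x - b)
Stationarity (grad_x L = 0): Q x + c + A^T lambda = 0.
Primal feasibility: A x = b.

This gives the KKT block system:
  [ Q   A^T ] [ x     ]   [-c ]
  [ A    0  ] [ lambda ] = [ b ]

Solving the linear system:
  x*      = (-2.7407, 1.5185, -2.4815)
  lambda* = (5.7037, -10.1481)
  f(x*)   = 18.1852

x* = (-2.7407, 1.5185, -2.4815), lambda* = (5.7037, -10.1481)


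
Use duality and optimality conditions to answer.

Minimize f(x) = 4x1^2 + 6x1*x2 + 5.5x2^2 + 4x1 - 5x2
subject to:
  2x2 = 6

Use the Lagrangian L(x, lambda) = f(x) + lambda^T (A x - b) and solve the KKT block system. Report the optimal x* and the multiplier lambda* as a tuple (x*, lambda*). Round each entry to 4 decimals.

Form the Lagrangian:
  L(x, lambda) = (1/2) x^T Q x + c^T x + lambda^T (A x - b)
Stationarity (grad_x L = 0): Q x + c + A^T lambda = 0.
Primal feasibility: A x = b.

This gives the KKT block system:
  [ Q   A^T ] [ x     ]   [-c ]
  [ A    0  ] [ lambda ] = [ b ]

Solving the linear system:
  x*      = (-2.75, 3)
  lambda* = (-5.75)
  f(x*)   = 4.25

x* = (-2.75, 3), lambda* = (-5.75)


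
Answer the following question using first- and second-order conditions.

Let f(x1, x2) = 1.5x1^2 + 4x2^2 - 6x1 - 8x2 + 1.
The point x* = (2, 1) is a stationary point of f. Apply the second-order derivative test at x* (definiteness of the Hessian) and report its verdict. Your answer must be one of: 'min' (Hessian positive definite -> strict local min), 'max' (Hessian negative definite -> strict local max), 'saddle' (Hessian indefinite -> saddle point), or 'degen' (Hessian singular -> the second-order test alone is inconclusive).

Compute the Hessian H = grad^2 f:
  H = [[3, 0], [0, 8]]
Verify stationarity: grad f(x*) = H x* + g = (0, 0).
Eigenvalues of H: 3, 8.
Both eigenvalues > 0, so H is positive definite -> x* is a strict local min.

min


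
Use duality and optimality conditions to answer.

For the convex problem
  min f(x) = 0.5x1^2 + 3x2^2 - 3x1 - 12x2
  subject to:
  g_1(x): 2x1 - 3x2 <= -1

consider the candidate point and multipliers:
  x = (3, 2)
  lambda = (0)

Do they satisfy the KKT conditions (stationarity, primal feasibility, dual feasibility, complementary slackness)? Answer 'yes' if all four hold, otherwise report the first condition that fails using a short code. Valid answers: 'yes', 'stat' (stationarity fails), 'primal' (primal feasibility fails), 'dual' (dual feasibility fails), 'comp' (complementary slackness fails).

Gradient of f: grad f(x) = Q x + c = (0, 0)
Constraint values g_i(x) = a_i^T x - b_i:
  g_1((3, 2)) = 1
Stationarity residual: grad f(x) + sum_i lambda_i a_i = (0, 0)
  -> stationarity OK
Primal feasibility (all g_i <= 0): FAILS
Dual feasibility (all lambda_i >= 0): OK
Complementary slackness (lambda_i * g_i(x) = 0 for all i): OK

Verdict: the first failing condition is primal_feasibility -> primal.

primal


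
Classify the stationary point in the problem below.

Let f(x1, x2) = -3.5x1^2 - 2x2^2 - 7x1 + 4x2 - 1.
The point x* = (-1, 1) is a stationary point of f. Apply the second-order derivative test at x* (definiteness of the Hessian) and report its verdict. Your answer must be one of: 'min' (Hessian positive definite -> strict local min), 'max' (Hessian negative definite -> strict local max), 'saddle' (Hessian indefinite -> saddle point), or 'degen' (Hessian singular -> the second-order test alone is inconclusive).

Compute the Hessian H = grad^2 f:
  H = [[-7, 0], [0, -4]]
Verify stationarity: grad f(x*) = H x* + g = (0, 0).
Eigenvalues of H: -7, -4.
Both eigenvalues < 0, so H is negative definite -> x* is a strict local max.

max


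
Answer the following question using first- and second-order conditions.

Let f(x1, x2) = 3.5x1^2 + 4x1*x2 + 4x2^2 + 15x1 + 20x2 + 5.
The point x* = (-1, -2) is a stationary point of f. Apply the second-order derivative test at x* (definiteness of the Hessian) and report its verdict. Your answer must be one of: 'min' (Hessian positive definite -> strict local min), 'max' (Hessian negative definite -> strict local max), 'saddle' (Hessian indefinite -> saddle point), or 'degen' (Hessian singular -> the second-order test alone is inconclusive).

Compute the Hessian H = grad^2 f:
  H = [[7, 4], [4, 8]]
Verify stationarity: grad f(x*) = H x* + g = (0, 0).
Eigenvalues of H: 3.4689, 11.5311.
Both eigenvalues > 0, so H is positive definite -> x* is a strict local min.

min


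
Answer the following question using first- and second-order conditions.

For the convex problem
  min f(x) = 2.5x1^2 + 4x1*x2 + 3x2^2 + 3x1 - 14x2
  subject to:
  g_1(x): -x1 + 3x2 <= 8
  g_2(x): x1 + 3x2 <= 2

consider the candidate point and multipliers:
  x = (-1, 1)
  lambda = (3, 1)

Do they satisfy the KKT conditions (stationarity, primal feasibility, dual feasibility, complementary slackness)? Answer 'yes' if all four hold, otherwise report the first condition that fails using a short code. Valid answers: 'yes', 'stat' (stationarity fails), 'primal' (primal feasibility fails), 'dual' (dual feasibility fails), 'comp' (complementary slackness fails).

Gradient of f: grad f(x) = Q x + c = (2, -12)
Constraint values g_i(x) = a_i^T x - b_i:
  g_1((-1, 1)) = -4
  g_2((-1, 1)) = 0
Stationarity residual: grad f(x) + sum_i lambda_i a_i = (0, 0)
  -> stationarity OK
Primal feasibility (all g_i <= 0): OK
Dual feasibility (all lambda_i >= 0): OK
Complementary slackness (lambda_i * g_i(x) = 0 for all i): FAILS

Verdict: the first failing condition is complementary_slackness -> comp.

comp


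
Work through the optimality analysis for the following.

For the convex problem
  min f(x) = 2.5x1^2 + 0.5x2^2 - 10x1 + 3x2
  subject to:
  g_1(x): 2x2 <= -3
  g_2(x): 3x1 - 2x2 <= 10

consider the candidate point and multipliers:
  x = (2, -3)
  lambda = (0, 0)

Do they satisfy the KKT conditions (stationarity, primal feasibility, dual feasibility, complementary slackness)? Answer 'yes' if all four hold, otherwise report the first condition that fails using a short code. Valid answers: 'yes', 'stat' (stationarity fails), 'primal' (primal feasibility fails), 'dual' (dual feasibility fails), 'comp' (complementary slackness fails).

Gradient of f: grad f(x) = Q x + c = (0, 0)
Constraint values g_i(x) = a_i^T x - b_i:
  g_1((2, -3)) = -3
  g_2((2, -3)) = 2
Stationarity residual: grad f(x) + sum_i lambda_i a_i = (0, 0)
  -> stationarity OK
Primal feasibility (all g_i <= 0): FAILS
Dual feasibility (all lambda_i >= 0): OK
Complementary slackness (lambda_i * g_i(x) = 0 for all i): OK

Verdict: the first failing condition is primal_feasibility -> primal.

primal


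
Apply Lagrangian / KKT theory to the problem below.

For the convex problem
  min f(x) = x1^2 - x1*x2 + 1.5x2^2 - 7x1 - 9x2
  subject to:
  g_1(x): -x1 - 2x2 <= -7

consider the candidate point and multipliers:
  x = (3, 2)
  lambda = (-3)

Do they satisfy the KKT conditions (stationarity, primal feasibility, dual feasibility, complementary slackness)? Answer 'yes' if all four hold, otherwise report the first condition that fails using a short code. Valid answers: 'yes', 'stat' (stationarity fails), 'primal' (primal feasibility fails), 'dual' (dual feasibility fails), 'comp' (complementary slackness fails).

Gradient of f: grad f(x) = Q x + c = (-3, -6)
Constraint values g_i(x) = a_i^T x - b_i:
  g_1((3, 2)) = 0
Stationarity residual: grad f(x) + sum_i lambda_i a_i = (0, 0)
  -> stationarity OK
Primal feasibility (all g_i <= 0): OK
Dual feasibility (all lambda_i >= 0): FAILS
Complementary slackness (lambda_i * g_i(x) = 0 for all i): OK

Verdict: the first failing condition is dual_feasibility -> dual.

dual


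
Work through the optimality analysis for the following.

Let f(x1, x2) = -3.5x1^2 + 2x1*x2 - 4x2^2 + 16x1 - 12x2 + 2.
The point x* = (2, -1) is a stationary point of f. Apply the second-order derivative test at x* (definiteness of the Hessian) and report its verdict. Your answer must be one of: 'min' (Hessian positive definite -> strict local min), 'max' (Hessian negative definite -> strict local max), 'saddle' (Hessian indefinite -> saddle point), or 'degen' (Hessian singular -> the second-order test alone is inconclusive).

Compute the Hessian H = grad^2 f:
  H = [[-7, 2], [2, -8]]
Verify stationarity: grad f(x*) = H x* + g = (0, 0).
Eigenvalues of H: -9.5616, -5.4384.
Both eigenvalues < 0, so H is negative definite -> x* is a strict local max.

max


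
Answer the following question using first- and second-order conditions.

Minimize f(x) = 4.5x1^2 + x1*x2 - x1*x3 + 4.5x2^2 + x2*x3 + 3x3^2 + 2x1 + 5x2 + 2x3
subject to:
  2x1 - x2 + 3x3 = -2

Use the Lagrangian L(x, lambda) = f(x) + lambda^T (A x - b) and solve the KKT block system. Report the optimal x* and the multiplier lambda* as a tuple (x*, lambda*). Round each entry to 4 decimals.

Form the Lagrangian:
  L(x, lambda) = (1/2) x^T Q x + c^T x + lambda^T (A x - b)
Stationarity (grad_x L = 0): Q x + c + A^T lambda = 0.
Primal feasibility: A x = b.

This gives the KKT block system:
  [ Q   A^T ] [ x     ]   [-c ]
  [ A    0  ] [ lambda ] = [ b ]

Solving the linear system:
  x*      = (-0.3487, -0.3998, -0.5675)
  lambda* = (0.4853)
  f(x*)   = -1.4304

x* = (-0.3487, -0.3998, -0.5675), lambda* = (0.4853)


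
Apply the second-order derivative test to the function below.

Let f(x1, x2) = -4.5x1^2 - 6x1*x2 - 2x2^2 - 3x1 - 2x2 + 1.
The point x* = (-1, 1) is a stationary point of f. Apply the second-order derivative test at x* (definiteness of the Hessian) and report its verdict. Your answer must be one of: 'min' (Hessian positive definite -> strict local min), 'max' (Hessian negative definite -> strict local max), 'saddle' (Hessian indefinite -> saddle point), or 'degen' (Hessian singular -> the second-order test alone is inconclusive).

Compute the Hessian H = grad^2 f:
  H = [[-9, -6], [-6, -4]]
Verify stationarity: grad f(x*) = H x* + g = (0, 0).
Eigenvalues of H: -13, 0.
H has a zero eigenvalue (singular; negative semidefinite but not definite), so H is neither positive definite, negative definite, nor indefinite. The second-order test alone is inconclusive -> degen.
(Indeed, f is constant along the null direction of H through x*, so x* is not a strict local extremum.)

degen


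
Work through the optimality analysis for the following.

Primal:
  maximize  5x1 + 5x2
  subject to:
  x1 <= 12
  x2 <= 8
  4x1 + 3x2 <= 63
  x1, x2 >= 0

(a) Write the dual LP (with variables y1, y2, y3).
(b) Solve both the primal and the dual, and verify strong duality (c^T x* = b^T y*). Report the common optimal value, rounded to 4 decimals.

The standard primal-dual pair for 'max c^T x s.t. A x <= b, x >= 0' is:
  Dual:  min b^T y  s.t.  A^T y >= c,  y >= 0.

So the dual LP is:
  minimize  12y1 + 8y2 + 63y3
  subject to:
    y1 + 4y3 >= 5
    y2 + 3y3 >= 5
    y1, y2, y3 >= 0

Solving the primal: x* = (9.75, 8).
  primal value c^T x* = 88.75.
Solving the dual: y* = (0, 1.25, 1.25).
  dual value b^T y* = 88.75.
Strong duality: c^T x* = b^T y*. Confirmed.

88.75


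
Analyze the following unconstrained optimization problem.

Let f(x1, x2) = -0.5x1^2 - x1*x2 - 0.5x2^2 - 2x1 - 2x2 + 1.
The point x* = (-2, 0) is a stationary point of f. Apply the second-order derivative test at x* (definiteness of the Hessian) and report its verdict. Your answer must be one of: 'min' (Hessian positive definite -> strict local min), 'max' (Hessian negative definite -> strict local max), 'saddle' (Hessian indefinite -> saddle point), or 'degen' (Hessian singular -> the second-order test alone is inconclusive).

Compute the Hessian H = grad^2 f:
  H = [[-1, -1], [-1, -1]]
Verify stationarity: grad f(x*) = H x* + g = (0, 0).
Eigenvalues of H: -2, 0.
H has a zero eigenvalue (singular; negative semidefinite but not definite), so H is neither positive definite, negative definite, nor indefinite. The second-order test alone is inconclusive -> degen.
(Indeed, f is constant along the null direction of H through x*, so x* is not a strict local extremum.)

degen


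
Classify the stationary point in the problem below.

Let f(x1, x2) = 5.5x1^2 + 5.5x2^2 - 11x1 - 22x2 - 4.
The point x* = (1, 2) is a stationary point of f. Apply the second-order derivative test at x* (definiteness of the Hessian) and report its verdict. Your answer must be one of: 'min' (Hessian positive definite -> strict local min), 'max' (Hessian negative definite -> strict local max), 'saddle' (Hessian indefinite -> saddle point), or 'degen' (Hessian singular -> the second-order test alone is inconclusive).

Compute the Hessian H = grad^2 f:
  H = [[11, 0], [0, 11]]
Verify stationarity: grad f(x*) = H x* + g = (0, 0).
Eigenvalues of H: 11, 11.
Both eigenvalues > 0, so H is positive definite -> x* is a strict local min.

min


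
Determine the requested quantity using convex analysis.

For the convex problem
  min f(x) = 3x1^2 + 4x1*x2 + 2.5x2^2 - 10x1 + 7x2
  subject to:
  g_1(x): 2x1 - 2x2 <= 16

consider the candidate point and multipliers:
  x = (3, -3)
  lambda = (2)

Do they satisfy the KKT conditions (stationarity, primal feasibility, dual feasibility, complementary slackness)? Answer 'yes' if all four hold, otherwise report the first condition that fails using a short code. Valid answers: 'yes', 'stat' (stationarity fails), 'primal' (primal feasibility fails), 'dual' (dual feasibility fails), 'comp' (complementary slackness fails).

Gradient of f: grad f(x) = Q x + c = (-4, 4)
Constraint values g_i(x) = a_i^T x - b_i:
  g_1((3, -3)) = -4
Stationarity residual: grad f(x) + sum_i lambda_i a_i = (0, 0)
  -> stationarity OK
Primal feasibility (all g_i <= 0): OK
Dual feasibility (all lambda_i >= 0): OK
Complementary slackness (lambda_i * g_i(x) = 0 for all i): FAILS

Verdict: the first failing condition is complementary_slackness -> comp.

comp


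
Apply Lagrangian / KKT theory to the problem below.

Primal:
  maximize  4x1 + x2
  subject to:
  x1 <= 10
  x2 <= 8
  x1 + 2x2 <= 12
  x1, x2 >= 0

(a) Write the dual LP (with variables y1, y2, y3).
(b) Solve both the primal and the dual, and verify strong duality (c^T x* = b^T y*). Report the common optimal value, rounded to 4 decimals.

The standard primal-dual pair for 'max c^T x s.t. A x <= b, x >= 0' is:
  Dual:  min b^T y  s.t.  A^T y >= c,  y >= 0.

So the dual LP is:
  minimize  10y1 + 8y2 + 12y3
  subject to:
    y1 + y3 >= 4
    y2 + 2y3 >= 1
    y1, y2, y3 >= 0

Solving the primal: x* = (10, 1).
  primal value c^T x* = 41.
Solving the dual: y* = (3.5, 0, 0.5).
  dual value b^T y* = 41.
Strong duality: c^T x* = b^T y*. Confirmed.

41


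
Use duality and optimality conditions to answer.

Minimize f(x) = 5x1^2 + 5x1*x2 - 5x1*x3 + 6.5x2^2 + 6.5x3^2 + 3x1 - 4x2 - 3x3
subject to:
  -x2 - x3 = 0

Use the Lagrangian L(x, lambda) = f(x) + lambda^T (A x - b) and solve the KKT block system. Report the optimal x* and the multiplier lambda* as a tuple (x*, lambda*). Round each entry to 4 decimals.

Form the Lagrangian:
  L(x, lambda) = (1/2) x^T Q x + c^T x + lambda^T (A x - b)
Stationarity (grad_x L = 0): Q x + c + A^T lambda = 0.
Primal feasibility: A x = b.

This gives the KKT block system:
  [ Q   A^T ] [ x     ]   [-c ]
  [ A    0  ] [ lambda ] = [ b ]

Solving the linear system:
  x*      = (-0.55, 0.25, -0.25)
  lambda* = (-3.5)
  f(x*)   = -0.95

x* = (-0.55, 0.25, -0.25), lambda* = (-3.5)


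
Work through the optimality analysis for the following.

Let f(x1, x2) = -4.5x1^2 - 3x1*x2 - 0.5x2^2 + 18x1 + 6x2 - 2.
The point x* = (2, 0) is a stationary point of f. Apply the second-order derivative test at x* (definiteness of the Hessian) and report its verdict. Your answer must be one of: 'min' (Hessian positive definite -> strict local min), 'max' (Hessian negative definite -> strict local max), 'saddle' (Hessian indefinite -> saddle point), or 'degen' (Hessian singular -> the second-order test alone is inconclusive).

Compute the Hessian H = grad^2 f:
  H = [[-9, -3], [-3, -1]]
Verify stationarity: grad f(x*) = H x* + g = (0, 0).
Eigenvalues of H: -10, 0.
H has a zero eigenvalue (singular; negative semidefinite but not definite), so H is neither positive definite, negative definite, nor indefinite. The second-order test alone is inconclusive -> degen.
(Indeed, f is constant along the null direction of H through x*, so x* is not a strict local extremum.)

degen


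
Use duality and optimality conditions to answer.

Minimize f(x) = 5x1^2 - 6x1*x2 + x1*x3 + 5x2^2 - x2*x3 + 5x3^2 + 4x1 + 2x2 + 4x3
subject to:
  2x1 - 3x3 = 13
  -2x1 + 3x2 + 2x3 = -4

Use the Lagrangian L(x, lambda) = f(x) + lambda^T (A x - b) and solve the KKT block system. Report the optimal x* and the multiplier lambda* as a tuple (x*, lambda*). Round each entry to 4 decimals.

Form the Lagrangian:
  L(x, lambda) = (1/2) x^T Q x + c^T x + lambda^T (A x - b)
Stationarity (grad_x L = 0): Q x + c + A^T lambda = 0.
Primal feasibility: A x = b.

This gives the KKT block system:
  [ Q   A^T ] [ x     ]   [-c ]
  [ A    0  ] [ lambda ] = [ b ]

Solving the linear system:
  x*      = (2.4091, 2.0909, -2.7273)
  lambda* = (-10.1364, -3.7273)
  f(x*)   = 59.8864

x* = (2.4091, 2.0909, -2.7273), lambda* = (-10.1364, -3.7273)


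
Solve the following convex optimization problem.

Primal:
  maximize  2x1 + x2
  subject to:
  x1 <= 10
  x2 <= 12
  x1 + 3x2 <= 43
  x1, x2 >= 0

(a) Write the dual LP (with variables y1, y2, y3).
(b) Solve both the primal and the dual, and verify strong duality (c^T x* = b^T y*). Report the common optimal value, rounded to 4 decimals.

The standard primal-dual pair for 'max c^T x s.t. A x <= b, x >= 0' is:
  Dual:  min b^T y  s.t.  A^T y >= c,  y >= 0.

So the dual LP is:
  minimize  10y1 + 12y2 + 43y3
  subject to:
    y1 + y3 >= 2
    y2 + 3y3 >= 1
    y1, y2, y3 >= 0

Solving the primal: x* = (10, 11).
  primal value c^T x* = 31.
Solving the dual: y* = (1.6667, 0, 0.3333).
  dual value b^T y* = 31.
Strong duality: c^T x* = b^T y*. Confirmed.

31


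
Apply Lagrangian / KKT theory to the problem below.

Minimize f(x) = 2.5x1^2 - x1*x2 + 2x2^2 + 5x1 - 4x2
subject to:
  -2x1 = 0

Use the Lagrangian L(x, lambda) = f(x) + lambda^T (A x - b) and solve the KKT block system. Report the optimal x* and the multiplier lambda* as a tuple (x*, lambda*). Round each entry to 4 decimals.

Form the Lagrangian:
  L(x, lambda) = (1/2) x^T Q x + c^T x + lambda^T (A x - b)
Stationarity (grad_x L = 0): Q x + c + A^T lambda = 0.
Primal feasibility: A x = b.

This gives the KKT block system:
  [ Q   A^T ] [ x     ]   [-c ]
  [ A    0  ] [ lambda ] = [ b ]

Solving the linear system:
  x*      = (0, 1)
  lambda* = (2)
  f(x*)   = -2

x* = (0, 1), lambda* = (2)


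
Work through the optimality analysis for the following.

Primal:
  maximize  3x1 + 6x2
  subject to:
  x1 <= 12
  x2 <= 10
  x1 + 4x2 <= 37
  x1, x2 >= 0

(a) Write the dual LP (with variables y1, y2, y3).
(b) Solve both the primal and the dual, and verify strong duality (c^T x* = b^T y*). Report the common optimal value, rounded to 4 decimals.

The standard primal-dual pair for 'max c^T x s.t. A x <= b, x >= 0' is:
  Dual:  min b^T y  s.t.  A^T y >= c,  y >= 0.

So the dual LP is:
  minimize  12y1 + 10y2 + 37y3
  subject to:
    y1 + y3 >= 3
    y2 + 4y3 >= 6
    y1, y2, y3 >= 0

Solving the primal: x* = (12, 6.25).
  primal value c^T x* = 73.5.
Solving the dual: y* = (1.5, 0, 1.5).
  dual value b^T y* = 73.5.
Strong duality: c^T x* = b^T y*. Confirmed.

73.5


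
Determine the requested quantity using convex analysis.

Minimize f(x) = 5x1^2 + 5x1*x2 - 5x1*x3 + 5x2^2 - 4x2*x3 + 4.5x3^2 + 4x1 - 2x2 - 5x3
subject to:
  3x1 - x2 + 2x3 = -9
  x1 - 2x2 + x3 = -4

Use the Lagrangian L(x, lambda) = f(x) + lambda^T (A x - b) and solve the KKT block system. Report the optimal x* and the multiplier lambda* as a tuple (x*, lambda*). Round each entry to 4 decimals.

Form the Lagrangian:
  L(x, lambda) = (1/2) x^T Q x + c^T x + lambda^T (A x - b)
Stationarity (grad_x L = 0): Q x + c + A^T lambda = 0.
Primal feasibility: A x = b.

This gives the KKT block system:
  [ Q   A^T ] [ x     ]   [-c ]
  [ A    0  ] [ lambda ] = [ b ]

Solving the linear system:
  x*      = (-2.163, 0.3877, -1.0617)
  lambda* = (5.0914, -4.8914)
  f(x*)   = 11.0691

x* = (-2.163, 0.3877, -1.0617), lambda* = (5.0914, -4.8914)


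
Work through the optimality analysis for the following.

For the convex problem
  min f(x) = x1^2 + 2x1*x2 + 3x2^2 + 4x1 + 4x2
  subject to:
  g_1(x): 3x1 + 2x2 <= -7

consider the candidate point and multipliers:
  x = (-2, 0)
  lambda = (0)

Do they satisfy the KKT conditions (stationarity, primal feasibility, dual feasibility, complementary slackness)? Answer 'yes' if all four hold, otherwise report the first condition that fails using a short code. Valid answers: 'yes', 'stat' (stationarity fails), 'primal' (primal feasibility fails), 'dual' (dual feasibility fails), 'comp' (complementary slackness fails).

Gradient of f: grad f(x) = Q x + c = (0, 0)
Constraint values g_i(x) = a_i^T x - b_i:
  g_1((-2, 0)) = 1
Stationarity residual: grad f(x) + sum_i lambda_i a_i = (0, 0)
  -> stationarity OK
Primal feasibility (all g_i <= 0): FAILS
Dual feasibility (all lambda_i >= 0): OK
Complementary slackness (lambda_i * g_i(x) = 0 for all i): OK

Verdict: the first failing condition is primal_feasibility -> primal.

primal


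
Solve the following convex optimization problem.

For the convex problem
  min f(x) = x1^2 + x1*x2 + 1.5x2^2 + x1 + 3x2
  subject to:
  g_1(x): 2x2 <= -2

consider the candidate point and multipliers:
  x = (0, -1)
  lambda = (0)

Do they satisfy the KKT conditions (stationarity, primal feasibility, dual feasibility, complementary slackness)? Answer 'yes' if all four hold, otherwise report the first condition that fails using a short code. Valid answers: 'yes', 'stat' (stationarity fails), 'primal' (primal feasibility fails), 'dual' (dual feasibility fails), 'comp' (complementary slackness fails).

Gradient of f: grad f(x) = Q x + c = (0, 0)
Constraint values g_i(x) = a_i^T x - b_i:
  g_1((0, -1)) = 0
Stationarity residual: grad f(x) + sum_i lambda_i a_i = (0, 0)
  -> stationarity OK
Primal feasibility (all g_i <= 0): OK
Dual feasibility (all lambda_i >= 0): OK
Complementary slackness (lambda_i * g_i(x) = 0 for all i): OK

Verdict: yes, KKT holds.

yes


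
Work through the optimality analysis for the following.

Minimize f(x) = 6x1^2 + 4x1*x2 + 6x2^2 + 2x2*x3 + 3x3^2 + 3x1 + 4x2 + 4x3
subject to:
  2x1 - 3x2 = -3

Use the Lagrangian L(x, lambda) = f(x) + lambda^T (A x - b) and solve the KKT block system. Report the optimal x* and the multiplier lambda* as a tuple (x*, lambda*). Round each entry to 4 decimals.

Form the Lagrangian:
  L(x, lambda) = (1/2) x^T Q x + c^T x + lambda^T (A x - b)
Stationarity (grad_x L = 0): Q x + c + A^T lambda = 0.
Primal feasibility: A x = b.

This gives the KKT block system:
  [ Q   A^T ] [ x     ]   [-c ]
  [ A    0  ] [ lambda ] = [ b ]

Solving the linear system:
  x*      = (-0.7301, 0.5132, -0.8377)
  lambda* = (1.8543)
  f(x*)   = 1.0373

x* = (-0.7301, 0.5132, -0.8377), lambda* = (1.8543)


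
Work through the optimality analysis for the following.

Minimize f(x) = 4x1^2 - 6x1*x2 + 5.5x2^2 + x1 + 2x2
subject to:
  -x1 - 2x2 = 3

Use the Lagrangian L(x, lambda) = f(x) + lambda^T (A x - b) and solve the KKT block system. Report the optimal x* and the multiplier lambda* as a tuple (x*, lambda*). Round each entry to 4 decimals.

Form the Lagrangian:
  L(x, lambda) = (1/2) x^T Q x + c^T x + lambda^T (A x - b)
Stationarity (grad_x L = 0): Q x + c + A^T lambda = 0.
Primal feasibility: A x = b.

This gives the KKT block system:
  [ Q   A^T ] [ x     ]   [-c ]
  [ A    0  ] [ lambda ] = [ b ]

Solving the linear system:
  x*      = (-1.0299, -0.9851)
  lambda* = (-1.3284)
  f(x*)   = 0.4925

x* = (-1.0299, -0.9851), lambda* = (-1.3284)


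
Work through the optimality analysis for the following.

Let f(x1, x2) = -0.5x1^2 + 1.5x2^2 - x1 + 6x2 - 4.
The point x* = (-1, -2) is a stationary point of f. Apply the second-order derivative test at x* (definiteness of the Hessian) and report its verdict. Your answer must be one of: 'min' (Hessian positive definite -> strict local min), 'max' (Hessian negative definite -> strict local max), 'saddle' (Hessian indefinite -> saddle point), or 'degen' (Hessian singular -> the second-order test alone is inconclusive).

Compute the Hessian H = grad^2 f:
  H = [[-1, 0], [0, 3]]
Verify stationarity: grad f(x*) = H x* + g = (0, 0).
Eigenvalues of H: -1, 3.
Eigenvalues have mixed signs, so H is indefinite -> x* is a saddle point.

saddle


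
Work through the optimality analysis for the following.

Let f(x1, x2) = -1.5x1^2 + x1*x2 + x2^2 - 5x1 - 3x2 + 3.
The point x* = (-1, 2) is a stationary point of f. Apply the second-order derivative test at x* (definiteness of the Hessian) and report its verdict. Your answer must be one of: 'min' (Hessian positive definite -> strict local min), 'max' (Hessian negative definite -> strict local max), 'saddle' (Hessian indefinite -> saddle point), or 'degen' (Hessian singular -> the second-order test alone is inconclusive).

Compute the Hessian H = grad^2 f:
  H = [[-3, 1], [1, 2]]
Verify stationarity: grad f(x*) = H x* + g = (0, 0).
Eigenvalues of H: -3.1926, 2.1926.
Eigenvalues have mixed signs, so H is indefinite -> x* is a saddle point.

saddle


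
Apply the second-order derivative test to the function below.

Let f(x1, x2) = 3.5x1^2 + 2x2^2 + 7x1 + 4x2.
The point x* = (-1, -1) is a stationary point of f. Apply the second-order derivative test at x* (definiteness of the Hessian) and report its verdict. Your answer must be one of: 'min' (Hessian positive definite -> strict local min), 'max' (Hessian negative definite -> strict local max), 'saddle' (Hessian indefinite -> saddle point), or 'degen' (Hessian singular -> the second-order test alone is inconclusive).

Compute the Hessian H = grad^2 f:
  H = [[7, 0], [0, 4]]
Verify stationarity: grad f(x*) = H x* + g = (0, 0).
Eigenvalues of H: 4, 7.
Both eigenvalues > 0, so H is positive definite -> x* is a strict local min.

min


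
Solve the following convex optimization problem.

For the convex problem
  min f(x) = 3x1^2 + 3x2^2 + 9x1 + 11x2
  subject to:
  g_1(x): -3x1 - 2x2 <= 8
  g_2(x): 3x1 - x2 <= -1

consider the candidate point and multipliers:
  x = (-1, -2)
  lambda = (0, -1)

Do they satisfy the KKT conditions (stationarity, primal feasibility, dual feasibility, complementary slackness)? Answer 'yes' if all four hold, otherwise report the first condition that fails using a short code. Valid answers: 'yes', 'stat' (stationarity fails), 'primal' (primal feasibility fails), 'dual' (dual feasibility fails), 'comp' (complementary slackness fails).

Gradient of f: grad f(x) = Q x + c = (3, -1)
Constraint values g_i(x) = a_i^T x - b_i:
  g_1((-1, -2)) = -1
  g_2((-1, -2)) = 0
Stationarity residual: grad f(x) + sum_i lambda_i a_i = (0, 0)
  -> stationarity OK
Primal feasibility (all g_i <= 0): OK
Dual feasibility (all lambda_i >= 0): FAILS
Complementary slackness (lambda_i * g_i(x) = 0 for all i): OK

Verdict: the first failing condition is dual_feasibility -> dual.

dual


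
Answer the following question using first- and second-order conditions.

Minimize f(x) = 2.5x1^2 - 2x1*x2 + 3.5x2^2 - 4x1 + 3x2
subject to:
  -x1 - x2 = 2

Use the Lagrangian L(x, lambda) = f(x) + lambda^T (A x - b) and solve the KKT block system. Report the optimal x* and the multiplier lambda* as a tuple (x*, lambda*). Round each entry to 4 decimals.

Form the Lagrangian:
  L(x, lambda) = (1/2) x^T Q x + c^T x + lambda^T (A x - b)
Stationarity (grad_x L = 0): Q x + c + A^T lambda = 0.
Primal feasibility: A x = b.

This gives the KKT block system:
  [ Q   A^T ] [ x     ]   [-c ]
  [ A    0  ] [ lambda ] = [ b ]

Solving the linear system:
  x*      = (-0.6875, -1.3125)
  lambda* = (-4.8125)
  f(x*)   = 4.2187

x* = (-0.6875, -1.3125), lambda* = (-4.8125)


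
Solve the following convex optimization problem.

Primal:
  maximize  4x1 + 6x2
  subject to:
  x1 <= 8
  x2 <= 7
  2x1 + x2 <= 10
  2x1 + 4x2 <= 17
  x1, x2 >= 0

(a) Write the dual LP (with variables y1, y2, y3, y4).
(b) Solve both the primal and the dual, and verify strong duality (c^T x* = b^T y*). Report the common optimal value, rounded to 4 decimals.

The standard primal-dual pair for 'max c^T x s.t. A x <= b, x >= 0' is:
  Dual:  min b^T y  s.t.  A^T y >= c,  y >= 0.

So the dual LP is:
  minimize  8y1 + 7y2 + 10y3 + 17y4
  subject to:
    y1 + 2y3 + 2y4 >= 4
    y2 + y3 + 4y4 >= 6
    y1, y2, y3, y4 >= 0

Solving the primal: x* = (3.8333, 2.3333).
  primal value c^T x* = 29.3333.
Solving the dual: y* = (0, 0, 0.6667, 1.3333).
  dual value b^T y* = 29.3333.
Strong duality: c^T x* = b^T y*. Confirmed.

29.3333


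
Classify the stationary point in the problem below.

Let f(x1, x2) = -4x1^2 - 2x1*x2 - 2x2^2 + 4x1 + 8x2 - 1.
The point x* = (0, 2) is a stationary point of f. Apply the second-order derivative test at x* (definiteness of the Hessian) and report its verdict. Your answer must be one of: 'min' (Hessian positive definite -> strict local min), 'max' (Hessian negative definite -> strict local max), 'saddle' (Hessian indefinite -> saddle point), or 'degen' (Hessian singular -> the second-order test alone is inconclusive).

Compute the Hessian H = grad^2 f:
  H = [[-8, -2], [-2, -4]]
Verify stationarity: grad f(x*) = H x* + g = (0, 0).
Eigenvalues of H: -8.8284, -3.1716.
Both eigenvalues < 0, so H is negative definite -> x* is a strict local max.

max


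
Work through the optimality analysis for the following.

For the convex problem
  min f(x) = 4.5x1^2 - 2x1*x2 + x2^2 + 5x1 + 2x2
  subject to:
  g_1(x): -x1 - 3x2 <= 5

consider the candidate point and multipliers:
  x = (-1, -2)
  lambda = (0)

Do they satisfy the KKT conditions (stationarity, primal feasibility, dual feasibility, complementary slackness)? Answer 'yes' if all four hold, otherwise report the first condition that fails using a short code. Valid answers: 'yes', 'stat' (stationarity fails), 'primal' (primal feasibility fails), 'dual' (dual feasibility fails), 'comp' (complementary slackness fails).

Gradient of f: grad f(x) = Q x + c = (0, 0)
Constraint values g_i(x) = a_i^T x - b_i:
  g_1((-1, -2)) = 2
Stationarity residual: grad f(x) + sum_i lambda_i a_i = (0, 0)
  -> stationarity OK
Primal feasibility (all g_i <= 0): FAILS
Dual feasibility (all lambda_i >= 0): OK
Complementary slackness (lambda_i * g_i(x) = 0 for all i): OK

Verdict: the first failing condition is primal_feasibility -> primal.

primal


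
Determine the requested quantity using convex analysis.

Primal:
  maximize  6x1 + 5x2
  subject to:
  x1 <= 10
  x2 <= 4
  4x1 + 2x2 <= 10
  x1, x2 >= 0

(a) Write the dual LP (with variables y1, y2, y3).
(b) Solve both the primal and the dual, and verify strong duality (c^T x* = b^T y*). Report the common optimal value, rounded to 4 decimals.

The standard primal-dual pair for 'max c^T x s.t. A x <= b, x >= 0' is:
  Dual:  min b^T y  s.t.  A^T y >= c,  y >= 0.

So the dual LP is:
  minimize  10y1 + 4y2 + 10y3
  subject to:
    y1 + 4y3 >= 6
    y2 + 2y3 >= 5
    y1, y2, y3 >= 0

Solving the primal: x* = (0.5, 4).
  primal value c^T x* = 23.
Solving the dual: y* = (0, 2, 1.5).
  dual value b^T y* = 23.
Strong duality: c^T x* = b^T y*. Confirmed.

23


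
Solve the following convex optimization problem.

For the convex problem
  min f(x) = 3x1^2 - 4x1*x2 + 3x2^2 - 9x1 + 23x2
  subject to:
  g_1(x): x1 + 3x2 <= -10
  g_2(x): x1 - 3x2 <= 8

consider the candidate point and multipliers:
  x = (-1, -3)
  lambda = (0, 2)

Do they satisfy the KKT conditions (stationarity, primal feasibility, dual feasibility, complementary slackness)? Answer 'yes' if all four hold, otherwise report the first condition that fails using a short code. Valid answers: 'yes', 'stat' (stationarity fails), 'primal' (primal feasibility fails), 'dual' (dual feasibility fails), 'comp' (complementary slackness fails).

Gradient of f: grad f(x) = Q x + c = (-3, 9)
Constraint values g_i(x) = a_i^T x - b_i:
  g_1((-1, -3)) = 0
  g_2((-1, -3)) = 0
Stationarity residual: grad f(x) + sum_i lambda_i a_i = (-1, 3)
  -> stationarity FAILS
Primal feasibility (all g_i <= 0): OK
Dual feasibility (all lambda_i >= 0): OK
Complementary slackness (lambda_i * g_i(x) = 0 for all i): OK

Verdict: the first failing condition is stationarity -> stat.

stat


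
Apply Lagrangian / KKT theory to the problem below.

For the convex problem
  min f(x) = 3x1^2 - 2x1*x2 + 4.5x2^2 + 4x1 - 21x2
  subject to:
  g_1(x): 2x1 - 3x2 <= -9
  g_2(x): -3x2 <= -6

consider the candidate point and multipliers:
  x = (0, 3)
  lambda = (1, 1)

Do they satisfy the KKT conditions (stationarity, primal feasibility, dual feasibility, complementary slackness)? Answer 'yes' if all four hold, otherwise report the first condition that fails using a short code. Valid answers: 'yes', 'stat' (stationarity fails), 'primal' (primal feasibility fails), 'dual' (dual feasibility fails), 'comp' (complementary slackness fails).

Gradient of f: grad f(x) = Q x + c = (-2, 6)
Constraint values g_i(x) = a_i^T x - b_i:
  g_1((0, 3)) = 0
  g_2((0, 3)) = -3
Stationarity residual: grad f(x) + sum_i lambda_i a_i = (0, 0)
  -> stationarity OK
Primal feasibility (all g_i <= 0): OK
Dual feasibility (all lambda_i >= 0): OK
Complementary slackness (lambda_i * g_i(x) = 0 for all i): FAILS

Verdict: the first failing condition is complementary_slackness -> comp.

comp


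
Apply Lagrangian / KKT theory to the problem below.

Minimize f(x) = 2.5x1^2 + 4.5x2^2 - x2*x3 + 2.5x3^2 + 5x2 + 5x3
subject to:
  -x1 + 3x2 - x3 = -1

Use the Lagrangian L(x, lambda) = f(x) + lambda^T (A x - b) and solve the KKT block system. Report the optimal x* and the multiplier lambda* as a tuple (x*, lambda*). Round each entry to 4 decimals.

Form the Lagrangian:
  L(x, lambda) = (1/2) x^T Q x + c^T x + lambda^T (A x - b)
Stationarity (grad_x L = 0): Q x + c + A^T lambda = 0.
Primal feasibility: A x = b.

This gives the KKT block system:
  [ Q   A^T ] [ x     ]   [-c ]
  [ A    0  ] [ lambda ] = [ b ]

Solving the linear system:
  x*      = (0.0141, -0.7042, -1.1268)
  lambda* = (0.0704)
  f(x*)   = -4.5423

x* = (0.0141, -0.7042, -1.1268), lambda* = (0.0704)


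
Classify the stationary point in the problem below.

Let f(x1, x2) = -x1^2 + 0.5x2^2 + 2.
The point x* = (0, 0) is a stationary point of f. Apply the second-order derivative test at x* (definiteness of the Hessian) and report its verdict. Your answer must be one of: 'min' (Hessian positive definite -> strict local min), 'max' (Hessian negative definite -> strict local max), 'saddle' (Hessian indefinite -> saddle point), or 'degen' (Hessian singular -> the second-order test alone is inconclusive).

Compute the Hessian H = grad^2 f:
  H = [[-2, 0], [0, 1]]
Verify stationarity: grad f(x*) = H x* + g = (0, 0).
Eigenvalues of H: -2, 1.
Eigenvalues have mixed signs, so H is indefinite -> x* is a saddle point.

saddle


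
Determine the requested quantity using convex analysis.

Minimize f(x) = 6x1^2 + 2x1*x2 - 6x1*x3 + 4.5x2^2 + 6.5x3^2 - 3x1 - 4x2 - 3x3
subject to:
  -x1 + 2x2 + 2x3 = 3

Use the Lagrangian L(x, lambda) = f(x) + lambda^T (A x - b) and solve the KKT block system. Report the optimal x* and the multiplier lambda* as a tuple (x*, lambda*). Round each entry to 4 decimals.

Form the Lagrangian:
  L(x, lambda) = (1/2) x^T Q x + c^T x + lambda^T (A x - b)
Stationarity (grad_x L = 0): Q x + c + A^T lambda = 0.
Primal feasibility: A x = b.

This gives the KKT block system:
  [ Q   A^T ] [ x     ]   [-c ]
  [ A    0  ] [ lambda ] = [ b ]

Solving the linear system:
  x*      = (0.2571, 0.9143, 0.7143)
  lambda* = (-2.3714)
  f(x*)   = 0.2714

x* = (0.2571, 0.9143, 0.7143), lambda* = (-2.3714)


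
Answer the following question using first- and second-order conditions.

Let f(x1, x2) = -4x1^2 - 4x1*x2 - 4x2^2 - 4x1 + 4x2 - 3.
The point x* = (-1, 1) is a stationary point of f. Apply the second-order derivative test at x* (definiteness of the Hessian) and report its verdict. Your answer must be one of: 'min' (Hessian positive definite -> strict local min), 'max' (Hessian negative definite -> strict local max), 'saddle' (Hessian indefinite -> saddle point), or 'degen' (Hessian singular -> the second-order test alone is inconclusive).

Compute the Hessian H = grad^2 f:
  H = [[-8, -4], [-4, -8]]
Verify stationarity: grad f(x*) = H x* + g = (0, 0).
Eigenvalues of H: -12, -4.
Both eigenvalues < 0, so H is negative definite -> x* is a strict local max.

max


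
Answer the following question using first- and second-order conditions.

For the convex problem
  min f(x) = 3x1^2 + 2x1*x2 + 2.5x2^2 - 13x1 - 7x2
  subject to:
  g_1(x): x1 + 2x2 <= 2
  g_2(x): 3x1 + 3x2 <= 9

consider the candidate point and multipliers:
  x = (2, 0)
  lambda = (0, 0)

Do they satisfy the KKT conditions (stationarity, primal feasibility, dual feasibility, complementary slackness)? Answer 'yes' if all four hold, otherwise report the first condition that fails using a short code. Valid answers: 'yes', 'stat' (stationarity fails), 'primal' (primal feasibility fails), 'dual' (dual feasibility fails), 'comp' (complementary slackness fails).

Gradient of f: grad f(x) = Q x + c = (-1, -3)
Constraint values g_i(x) = a_i^T x - b_i:
  g_1((2, 0)) = 0
  g_2((2, 0)) = -3
Stationarity residual: grad f(x) + sum_i lambda_i a_i = (-1, -3)
  -> stationarity FAILS
Primal feasibility (all g_i <= 0): OK
Dual feasibility (all lambda_i >= 0): OK
Complementary slackness (lambda_i * g_i(x) = 0 for all i): OK

Verdict: the first failing condition is stationarity -> stat.

stat


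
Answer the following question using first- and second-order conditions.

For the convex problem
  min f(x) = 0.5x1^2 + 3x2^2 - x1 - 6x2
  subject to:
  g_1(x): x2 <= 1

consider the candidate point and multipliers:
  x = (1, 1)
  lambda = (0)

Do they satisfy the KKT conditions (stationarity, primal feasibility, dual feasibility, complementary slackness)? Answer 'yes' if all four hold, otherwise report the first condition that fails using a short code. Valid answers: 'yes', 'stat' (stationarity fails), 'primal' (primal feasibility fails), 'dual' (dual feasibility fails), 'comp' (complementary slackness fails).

Gradient of f: grad f(x) = Q x + c = (0, 0)
Constraint values g_i(x) = a_i^T x - b_i:
  g_1((1, 1)) = 0
Stationarity residual: grad f(x) + sum_i lambda_i a_i = (0, 0)
  -> stationarity OK
Primal feasibility (all g_i <= 0): OK
Dual feasibility (all lambda_i >= 0): OK
Complementary slackness (lambda_i * g_i(x) = 0 for all i): OK

Verdict: yes, KKT holds.

yes
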